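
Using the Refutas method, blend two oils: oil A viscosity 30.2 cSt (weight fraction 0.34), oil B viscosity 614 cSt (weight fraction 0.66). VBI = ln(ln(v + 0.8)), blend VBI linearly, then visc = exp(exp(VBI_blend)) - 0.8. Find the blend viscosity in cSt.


Refutas method: VBN_i = 14.534*ln(ln(visc_i + 0.8)) + 10.975, blended linearly by mass fraction; since VBN is linear in VBI_i = ln(ln(visc_i + 0.8)) and the fractions sum to 1, blend VBI directly: visc = exp(exp(VBI_blend)) - 0.8
VBI_1 = ln(ln(30.2 + 0.8)) = 1.23372
VBI_2 = ln(ln(614 + 0.8)) = 1.85962
VBI_blend = 0.34 * 1.23372 + 0.66 * 1.85962 = 1.64681
visc_blend = exp(exp(1.64681)) - 0.8 = 178.7

178.7 cSt


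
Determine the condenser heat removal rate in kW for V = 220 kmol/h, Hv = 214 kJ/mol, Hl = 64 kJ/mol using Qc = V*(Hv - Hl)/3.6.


Qc = 220 * (214 - 64) / 3.6 = 220 * 150 / 3.6 = 9167

9167 kW


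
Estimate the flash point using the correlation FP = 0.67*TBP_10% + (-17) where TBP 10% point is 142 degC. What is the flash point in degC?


FP = 0.67 * 142 + (-17) = 78.14

78.14 degC


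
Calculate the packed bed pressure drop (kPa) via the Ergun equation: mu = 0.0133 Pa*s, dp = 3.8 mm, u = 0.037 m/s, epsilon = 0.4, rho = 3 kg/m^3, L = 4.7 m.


dp = 3.8 mm = 0.0038 m
Viscous term = 150*0.0133*0.037*(1-0.4)^2 / (0.0038^2*0.4^3) = 28754.1
Inertial term = 1.75*3*0.037^2*(1-0.4) / (0.0038*0.4^3) = 17.7317
dP/L = 28754.1 + 17.7317 = 28771.8 Pa/m
dP = 28771.8 * 4.7 / 1000 = 135.2 kPa

135.2 kPa


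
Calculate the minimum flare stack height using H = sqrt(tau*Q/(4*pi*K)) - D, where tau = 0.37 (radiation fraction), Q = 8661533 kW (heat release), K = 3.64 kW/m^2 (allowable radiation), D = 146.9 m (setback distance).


tau*Q/(4*pi*K) = 0.37 * 8661533 / (4 * pi * 3.64) = 70062.4
sqrt(70062.4) = 264.693
H = 264.693 - 146.9 = 117.8

117.8 m


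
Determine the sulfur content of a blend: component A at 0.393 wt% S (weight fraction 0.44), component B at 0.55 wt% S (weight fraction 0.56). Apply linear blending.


Linear sulfur blending: S_blend = x1*S1 + x2*S2
Contribution 1: 0.44 * 0.393 = 0.17292 wt%
Contribution 2: 0.56 * 0.55 = 0.308 wt%
S_blend = 0.17292 + 0.308 = 0.48092

0.48092 wt%


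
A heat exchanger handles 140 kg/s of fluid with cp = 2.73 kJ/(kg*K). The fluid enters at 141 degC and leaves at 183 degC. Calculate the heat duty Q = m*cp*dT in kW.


Q = m_dot * cp * delta_T
delta_T = 183 - 141 = 42 K
Q = 140 * 2.73 * 42
= 382.2 * 42
= 16052.4 kW

16052.4 kW


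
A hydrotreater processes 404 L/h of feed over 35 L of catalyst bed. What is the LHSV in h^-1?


LHSV = volumetric feed rate / catalyst volume
= 404 L/h / 35 L
= 11.54 h^-1

11.54 h^-1


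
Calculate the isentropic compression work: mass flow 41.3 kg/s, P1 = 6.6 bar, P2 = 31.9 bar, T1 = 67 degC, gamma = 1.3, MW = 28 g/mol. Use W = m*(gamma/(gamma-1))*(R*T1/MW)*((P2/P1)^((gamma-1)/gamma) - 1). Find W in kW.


Isentropic work: W = m*(gamma/(gamma-1))*(R*T1/MW)*((P2/P1)^((gamma-1)/gamma) - 1)
T1 = 67 + 273.15 = 340.15 K
Pressure ratio = 31.9 / 6.6 = 4.83333
Exponent = (1.3 - 1)/1.3 = 0.230769
(P2/P1)^exp - 1 = 4.83333^0.230769 - 1 = 0.438477
W = 41.3 * 1.3 / 0.3 * 8.314 * 340.15 / 28 * 0.438477 = 7926

7926 kW


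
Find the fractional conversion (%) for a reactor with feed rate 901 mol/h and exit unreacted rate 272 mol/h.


X = (F_in - F_out) / F_in * 100
Moles reacted = 901 - 272 = 629
X = 629 / 901 * 100
= 0.6981 * 100
= 69.81 %

69.81 %


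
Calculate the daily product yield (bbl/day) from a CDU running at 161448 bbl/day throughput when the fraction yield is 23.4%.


Crude throughput = 161448 bbl/day
Fraction yield = 23.4%
yield = throughput * fraction / 100
yield = 161448 * 23.4 / 100 = 37778.832

37778.832 bbl/day


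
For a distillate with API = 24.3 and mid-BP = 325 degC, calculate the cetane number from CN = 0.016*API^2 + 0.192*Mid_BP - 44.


CN = 0.016 * 24.3^2 + 0.192 * 325 - 44
CN = 9.44784 + 62.4 - 44 = 27.84784

27.84784


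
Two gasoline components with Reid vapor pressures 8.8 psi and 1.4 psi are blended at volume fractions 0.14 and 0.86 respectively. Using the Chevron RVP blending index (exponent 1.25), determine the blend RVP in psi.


Chevron index: RVP_blend = (sum xi*RVPi^1.25)^(1/1.25)
RVP^1.25 terms: 0.14 * 8.8^1.25 + 0.86 * 1.4^1.25 = 3.43159
RVP_blend = 3.43159^(1/1.25) = 2.682

2.682 psi


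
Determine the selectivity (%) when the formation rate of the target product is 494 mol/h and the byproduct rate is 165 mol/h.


Selectivity = desired / (desired + undesired) * 100
Total products = 494 + 165 = 659 mol/h
S = 494 / 659 * 100
= 0.7496 * 100
= 74.96 %

74.96 %


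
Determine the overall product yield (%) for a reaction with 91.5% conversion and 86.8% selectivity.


Overall yield = conversion (%) * selectivity (%) / 100
Conversion = 91.5%, Selectivity = 86.8%
Y = 91.5 * 86.8 / 100
= 79.422 %

79.422 %


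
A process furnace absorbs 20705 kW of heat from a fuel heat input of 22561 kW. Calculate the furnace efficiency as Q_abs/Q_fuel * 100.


Furnace efficiency = Q_absorbed / Q_fuel * 100
= 20705 / 22561 * 100 = 91.77

91.77 %


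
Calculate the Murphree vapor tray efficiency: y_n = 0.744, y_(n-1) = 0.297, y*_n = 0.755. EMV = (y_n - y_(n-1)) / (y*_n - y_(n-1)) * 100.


Murphree vapor efficiency: EMV = (y_n - y_(n-1)) / (y*_n - y_(n-1)) * 100
EMV = (0.744 - 0.297) / (0.755 - 0.297) * 100 = 0.447 / 0.458 * 100 = 97.60

97.60 %


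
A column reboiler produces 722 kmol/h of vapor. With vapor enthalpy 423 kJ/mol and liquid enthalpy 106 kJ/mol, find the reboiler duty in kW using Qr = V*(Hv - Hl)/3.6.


Qr = 722 * (423 - 106) / 3.6 = 722 * 317 / 3.6 = 63580

63580 kW


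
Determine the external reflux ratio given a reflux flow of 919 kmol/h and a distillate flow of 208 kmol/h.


Reflux ratio definition: R = L / D (liquid returned / distillate withdrawn)
L = 919 kmol/h, D = 208 kmol/h
R = 919 / 208 = 4.418

4.418


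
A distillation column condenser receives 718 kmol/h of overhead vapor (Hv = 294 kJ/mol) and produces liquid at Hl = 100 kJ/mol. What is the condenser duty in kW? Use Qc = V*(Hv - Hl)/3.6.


Qc = 718 * (294 - 100) / 3.6 = 718 * 194 / 3.6 = 38690

38690 kW


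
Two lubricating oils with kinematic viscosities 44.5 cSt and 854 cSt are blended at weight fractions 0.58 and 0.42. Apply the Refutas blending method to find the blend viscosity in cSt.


Refutas method: VBN_i = 14.534*ln(ln(visc_i + 0.8)) + 10.975, blended linearly by mass fraction; since VBN is linear in VBI_i = ln(ln(visc_i + 0.8)) and the fractions sum to 1, blend VBI directly: visc = exp(exp(VBI_blend)) - 0.8
VBI_1 = ln(ln(44.5 + 0.8)) = 1.3385
VBI_2 = ln(ln(854 + 0.8)) = 1.90967
VBI_blend = 0.58 * 1.3385 + 0.42 * 1.90967 = 1.57839
visc_blend = exp(exp(1.57839)) - 0.8 = 126.6

126.6 cSt


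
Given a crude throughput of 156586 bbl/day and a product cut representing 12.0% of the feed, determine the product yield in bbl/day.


Crude throughput = 156586 bbl/day
Fraction yield = 12.0%
yield = throughput * fraction / 100
yield = 156586 * 12.0 / 100 = 18790.32

18790.32 bbl/day


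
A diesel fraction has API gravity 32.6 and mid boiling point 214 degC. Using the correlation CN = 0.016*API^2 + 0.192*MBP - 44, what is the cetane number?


CN = 0.016 * 32.6^2 + 0.192 * 214 - 44
CN = 17.00416 + 41.088 - 44 = 14.09216

14.09216


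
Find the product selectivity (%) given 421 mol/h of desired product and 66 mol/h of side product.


Selectivity = desired / (desired + undesired) * 100
Total products = 421 + 66 = 487 mol/h
S = 421 / 487 * 100
= 0.8645 * 100
= 86.45 %

86.45 %


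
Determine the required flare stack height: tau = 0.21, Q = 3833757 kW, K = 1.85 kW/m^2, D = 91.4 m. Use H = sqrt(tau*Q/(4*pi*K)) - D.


tau*Q/(4*pi*K) = 0.21 * 3833757 / (4 * pi * 1.85) = 34630.8
sqrt(34630.8) = 186.094
H = 186.094 - 91.4 = 94.69

94.69 m


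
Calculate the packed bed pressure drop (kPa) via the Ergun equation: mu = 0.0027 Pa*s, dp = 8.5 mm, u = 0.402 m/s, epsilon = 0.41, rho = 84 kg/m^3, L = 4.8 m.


dp = 8.5 mm = 0.0085 m
Viscous term = 150*0.0027*0.402*(1-0.41)^2 / (0.0085^2*0.41^3) = 11381.4
Inertial term = 1.75*84*0.402^2*(1-0.41) / (0.0085*0.41^3) = 23924.9
dP/L = 11381.4 + 23924.9 = 35306.3 Pa/m
dP = 35306.3 * 4.8 / 1000 = 169.5 kPa

169.5 kPa


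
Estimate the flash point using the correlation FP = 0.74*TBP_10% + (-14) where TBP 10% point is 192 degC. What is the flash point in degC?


FP = 0.74 * 192 + (-14) = 128.08

128.08 degC


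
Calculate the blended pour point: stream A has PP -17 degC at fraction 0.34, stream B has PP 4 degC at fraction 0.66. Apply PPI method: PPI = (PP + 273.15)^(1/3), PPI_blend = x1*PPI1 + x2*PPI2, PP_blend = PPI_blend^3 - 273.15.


PPI_1 = (-17 + 273.15)^(1/3) = 6.350844
PPI_2 = (4 + 273.15)^(1/3) = 6.51986
PPI_blend = 0.34 * 6.350844 + 0.66 * 6.51986 = 6.462395
PP_blend = 6.462395^3 - 273.15 = 269.8861 - 273.15 = -3.26

-3.26 degC


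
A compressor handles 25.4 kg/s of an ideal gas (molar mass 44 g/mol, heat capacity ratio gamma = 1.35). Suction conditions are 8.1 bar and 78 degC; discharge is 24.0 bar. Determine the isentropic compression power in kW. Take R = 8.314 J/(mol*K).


Isentropic work: W = m*(gamma/(gamma-1))*(R*T1/MW)*((P2/P1)^((gamma-1)/gamma) - 1)
T1 = 78 + 273.15 = 351.15 K
Pressure ratio = 24.0 / 8.1 = 2.96296
Exponent = (1.35 - 1)/1.35 = 0.259259
(P2/P1)^exp - 1 = 2.96296^0.259259 - 1 = 0.325254
W = 25.4 * 1.35 / 0.35 * 8.314 * 351.15 / 44 * 0.325254 = 2114

2114 kW


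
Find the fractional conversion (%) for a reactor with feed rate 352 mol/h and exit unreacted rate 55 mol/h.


X = (F_in - F_out) / F_in * 100
Moles reacted = 352 - 55 = 297
X = 297 / 352 * 100
= 0.8438 * 100
= 84.38 %

84.38 %


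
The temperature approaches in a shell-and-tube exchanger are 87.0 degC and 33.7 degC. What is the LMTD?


LMTD = (dT1 - dT2) / ln(dT1/dT2)
= (87.0 - 33.7) / ln(87.0 / 33.7) = 53.3 / 0.94841 = 56.20

56.20 degC


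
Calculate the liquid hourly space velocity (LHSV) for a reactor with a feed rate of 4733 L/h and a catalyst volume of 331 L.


LHSV = volumetric feed rate / catalyst volume
= 4733 L/h / 331 L
= 14.30 h^-1

14.30 h^-1


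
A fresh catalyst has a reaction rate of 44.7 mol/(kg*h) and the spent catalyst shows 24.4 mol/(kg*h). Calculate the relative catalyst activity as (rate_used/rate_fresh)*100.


Activity (%) = (rate_used / rate_fresh) * 100
rate_used = 24.4, rate_fresh = 44.7
= (24.4 / 44.7) * 100
= 0.5459 * 100 = 54.59

54.59 %


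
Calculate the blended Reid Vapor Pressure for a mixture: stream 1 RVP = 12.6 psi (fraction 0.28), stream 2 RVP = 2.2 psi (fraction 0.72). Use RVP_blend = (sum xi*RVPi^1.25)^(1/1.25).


Chevron index: RVP_blend = (sum xi*RVPi^1.25)^(1/1.25)
RVP^1.25 terms: 0.28 * 12.6^1.25 + 0.72 * 2.2^1.25 = 8.57606
RVP_blend = 8.57606^(1/1.25) = 5.580

5.580 psi


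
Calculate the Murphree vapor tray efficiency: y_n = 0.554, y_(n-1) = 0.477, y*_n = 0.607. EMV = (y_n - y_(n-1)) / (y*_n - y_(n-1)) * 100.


Murphree vapor efficiency: EMV = (y_n - y_(n-1)) / (y*_n - y_(n-1)) * 100
EMV = (0.554 - 0.477) / (0.607 - 0.477) * 100 = 0.077 / 0.13 * 100 = 59.23

59.23 %


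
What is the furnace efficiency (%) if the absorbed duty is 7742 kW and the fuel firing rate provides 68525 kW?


Furnace efficiency = Q_absorbed / Q_fuel * 100
= 7742 / 68525 * 100 = 11.30

11.30 %


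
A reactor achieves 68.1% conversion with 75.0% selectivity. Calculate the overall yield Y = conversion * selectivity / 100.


Overall yield = conversion (%) * selectivity (%) / 100
Conversion = 68.1%, Selectivity = 75.0%
Y = 68.1 * 75.0 / 100
= 51.075 %

51.075 %


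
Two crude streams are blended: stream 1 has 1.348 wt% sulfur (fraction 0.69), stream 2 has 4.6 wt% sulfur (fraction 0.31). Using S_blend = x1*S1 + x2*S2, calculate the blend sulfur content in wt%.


Linear sulfur blending: S_blend = x1*S1 + x2*S2
Contribution 1: 0.69 * 1.348 = 0.93012 wt%
Contribution 2: 0.31 * 4.6 = 1.426 wt%
S_blend = 0.93012 + 1.426 = 2.35612

2.35612 wt%


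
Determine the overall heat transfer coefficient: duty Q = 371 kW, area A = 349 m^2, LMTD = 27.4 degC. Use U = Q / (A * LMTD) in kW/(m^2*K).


From Q = U*A*LMTD, U = Q / (A * LMTD)
U = 371 / (349 * 27.4) = 371 / 9562.6 = 0.03880

0.03880 kW/(m^2*K)


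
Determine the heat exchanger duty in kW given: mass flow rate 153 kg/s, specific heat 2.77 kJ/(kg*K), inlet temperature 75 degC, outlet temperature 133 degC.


Q = m_dot * cp * delta_T
delta_T = 133 - 75 = 58 K
Q = 153 * 2.77 * 58
= 423.81 * 58
= 24580.98 kW

24580.98 kW


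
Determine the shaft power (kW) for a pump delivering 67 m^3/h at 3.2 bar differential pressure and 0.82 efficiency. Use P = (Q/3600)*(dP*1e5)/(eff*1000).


Q = 67 / 3600 = 0.0186111 m^3/s
P = 0.0186111 * (3.2 * 1e5) / 0.82 / 1000 = 7.263

7.263 kW


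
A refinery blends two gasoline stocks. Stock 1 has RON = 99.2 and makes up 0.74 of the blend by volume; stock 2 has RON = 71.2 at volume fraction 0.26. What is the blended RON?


Linear blending: RON_blend = sum(vi * RONi)
Contribution 1: 0.74 * 99.2 = 73.408
Contribution 2: 0.26 * 71.2 = 18.512
RON_blend = 73.408 + 18.512 = 91.92

91.92


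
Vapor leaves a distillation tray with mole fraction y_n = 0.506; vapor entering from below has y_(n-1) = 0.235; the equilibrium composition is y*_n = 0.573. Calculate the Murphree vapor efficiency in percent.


Murphree vapor efficiency: EMV = (y_n - y_(n-1)) / (y*_n - y_(n-1)) * 100
EMV = (0.506 - 0.235) / (0.573 - 0.235) * 100 = 0.271 / 0.338 * 100 = 80.18

80.18 %


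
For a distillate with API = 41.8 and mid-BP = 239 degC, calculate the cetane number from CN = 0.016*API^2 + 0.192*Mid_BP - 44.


CN = 0.016 * 41.8^2 + 0.192 * 239 - 44
CN = 27.95584 + 45.888 - 44 = 29.84384

29.84384


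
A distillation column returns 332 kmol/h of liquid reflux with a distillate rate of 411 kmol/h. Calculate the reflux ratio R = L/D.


Reflux ratio definition: R = L / D (liquid returned / distillate withdrawn)
L = 332 kmol/h, D = 411 kmol/h
R = 332 / 411 = 0.8078

0.8078


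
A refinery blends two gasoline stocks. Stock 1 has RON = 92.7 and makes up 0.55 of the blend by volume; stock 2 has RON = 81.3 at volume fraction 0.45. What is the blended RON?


Linear blending: RON_blend = sum(vi * RONi)
Contribution 1: 0.55 * 92.7 = 50.985
Contribution 2: 0.45 * 81.3 = 36.585
RON_blend = 50.985 + 36.585 = 87.57

87.57


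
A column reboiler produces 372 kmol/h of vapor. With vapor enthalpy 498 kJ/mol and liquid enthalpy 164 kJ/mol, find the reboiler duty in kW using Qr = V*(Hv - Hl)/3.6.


Qr = 372 * (498 - 164) / 3.6 = 372 * 334 / 3.6 = 34510

34510 kW


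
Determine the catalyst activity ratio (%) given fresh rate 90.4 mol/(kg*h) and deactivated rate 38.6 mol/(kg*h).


Activity (%) = (rate_used / rate_fresh) * 100
rate_used = 38.6, rate_fresh = 90.4
= (38.6 / 90.4) * 100
= 0.4270 * 100 = 42.70

42.70 %


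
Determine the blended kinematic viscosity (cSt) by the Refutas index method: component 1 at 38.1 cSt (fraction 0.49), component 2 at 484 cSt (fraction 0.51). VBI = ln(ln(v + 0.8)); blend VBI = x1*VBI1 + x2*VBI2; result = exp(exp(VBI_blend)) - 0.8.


Refutas method: VBN_i = 14.534*ln(ln(visc_i + 0.8)) + 10.975, blended linearly by mass fraction; since VBN is linear in VBI_i = ln(ln(visc_i + 0.8)) and the fractions sum to 1, blend VBI directly: visc = exp(exp(VBI_blend)) - 0.8
VBI_1 = ln(ln(38.1 + 0.8)) = 1.29773
VBI_2 = ln(ln(484 + 0.8)) = 1.82192
VBI_blend = 0.49 * 1.29773 + 0.51 * 1.82192 = 1.56507
visc_blend = exp(exp(1.56507)) - 0.8 = 118.7

118.7 cSt


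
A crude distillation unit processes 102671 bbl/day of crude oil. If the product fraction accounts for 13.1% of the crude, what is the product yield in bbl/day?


Crude throughput = 102671 bbl/day
Fraction yield = 13.1%
yield = throughput * fraction / 100
yield = 102671 * 13.1 / 100 = 13449.901

13449.901 bbl/day


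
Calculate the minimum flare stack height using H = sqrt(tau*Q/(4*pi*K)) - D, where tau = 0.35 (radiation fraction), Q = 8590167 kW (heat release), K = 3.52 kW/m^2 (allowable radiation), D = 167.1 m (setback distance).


tau*Q/(4*pi*K) = 0.35 * 8590167 / (4 * pi * 3.52) = 67970
sqrt(67970) = 260.711
H = 260.711 - 167.1 = 93.61

93.61 m


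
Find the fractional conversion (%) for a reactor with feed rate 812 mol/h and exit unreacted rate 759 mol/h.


X = (F_in - F_out) / F_in * 100
Moles reacted = 812 - 759 = 53
X = 53 / 812 * 100
= 0.06527 * 100
= 6.527 %

6.527 %


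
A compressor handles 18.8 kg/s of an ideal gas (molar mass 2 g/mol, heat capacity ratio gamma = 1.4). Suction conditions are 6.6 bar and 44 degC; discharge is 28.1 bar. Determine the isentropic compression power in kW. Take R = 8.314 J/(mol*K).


Isentropic work: W = m*(gamma/(gamma-1))*(R*T1/MW)*((P2/P1)^((gamma-1)/gamma) - 1)
T1 = 44 + 273.15 = 317.15 K
Pressure ratio = 28.1 / 6.6 = 4.25758
Exponent = (1.4 - 1)/1.4 = 0.285714
(P2/P1)^exp - 1 = 4.25758^0.285714 - 1 = 0.512727
W = 18.8 * 1.4 / 0.4 * 8.314 * 317.15 / 2 * 0.512727 = 44480

44480 kW


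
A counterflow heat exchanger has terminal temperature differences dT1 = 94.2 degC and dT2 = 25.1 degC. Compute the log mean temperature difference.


LMTD = (dT1 - dT2) / ln(dT1/dT2)
= (94.2 - 25.1) / ln(94.2 / 25.1) = 69.1 / 1.32255 = 52.25

52.25 degC


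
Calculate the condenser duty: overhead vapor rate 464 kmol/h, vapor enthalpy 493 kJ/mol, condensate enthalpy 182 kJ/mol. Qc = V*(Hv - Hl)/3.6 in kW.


Qc = 464 * (493 - 182) / 3.6 = 464 * 311 / 3.6 = 40080

40080 kW


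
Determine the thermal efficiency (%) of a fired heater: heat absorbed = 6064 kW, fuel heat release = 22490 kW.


Furnace efficiency = Q_absorbed / Q_fuel * 100
= 6064 / 22490 * 100 = 26.96

26.96 %


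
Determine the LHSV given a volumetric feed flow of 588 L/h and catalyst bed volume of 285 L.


LHSV = volumetric feed rate / catalyst volume
= 588 L/h / 285 L
= 2.063 h^-1

2.063 h^-1


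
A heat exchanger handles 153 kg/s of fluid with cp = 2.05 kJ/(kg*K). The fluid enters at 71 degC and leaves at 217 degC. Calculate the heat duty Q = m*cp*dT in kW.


Q = m_dot * cp * delta_T
delta_T = 217 - 71 = 146 K
Q = 153 * 2.05 * 146
= 313.65 * 146
= 45792.9 kW

45792.9 kW


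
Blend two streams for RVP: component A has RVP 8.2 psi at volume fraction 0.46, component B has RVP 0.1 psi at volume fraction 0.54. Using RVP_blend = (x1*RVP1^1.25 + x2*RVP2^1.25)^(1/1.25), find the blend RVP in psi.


Chevron index: RVP_blend = (sum xi*RVPi^1.25)^(1/1.25)
RVP^1.25 terms: 0.46 * 8.2^1.25 + 0.54 * 0.1^1.25 = 6.41337
RVP_blend = 6.41337^(1/1.25) = 4.423

4.423 psi


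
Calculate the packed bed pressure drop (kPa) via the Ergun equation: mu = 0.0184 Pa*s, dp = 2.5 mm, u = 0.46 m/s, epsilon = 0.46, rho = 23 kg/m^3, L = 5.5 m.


dp = 2.5 mm = 0.0025 m
Viscous term = 150*0.0184*0.46*(1-0.46)^2 / (0.0025^2*0.46^3) = 608557
Inertial term = 1.75*23*0.46^2*(1-0.46) / (0.0025*0.46^3) = 18900
dP/L = 608557 + 18900 = 627457 Pa/m
dP = 627457 * 5.5 / 1000 = 3451 kPa

3451 kPa


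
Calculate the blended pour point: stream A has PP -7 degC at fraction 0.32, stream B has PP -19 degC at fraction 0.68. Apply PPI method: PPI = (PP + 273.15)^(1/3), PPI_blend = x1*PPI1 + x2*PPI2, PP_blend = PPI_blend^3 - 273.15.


PPI_1 = (-7 + 273.15)^(1/3) = 6.432436
PPI_2 = (-19 + 273.15)^(1/3) = 6.334272
PPI_blend = 0.32 * 6.432436 + 0.68 * 6.334272 = 6.365684
PP_blend = 6.365684^3 - 273.15 = 257.9498 - 273.15 = -15.2

-15.2 degC


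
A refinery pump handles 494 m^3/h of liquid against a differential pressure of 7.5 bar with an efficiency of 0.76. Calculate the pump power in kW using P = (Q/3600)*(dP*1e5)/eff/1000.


Q = 494 / 3600 = 0.137222 m^3/s
P = 0.137222 * (7.5 * 1e5) / 0.76 / 1000 = 135.4

135.4 kW


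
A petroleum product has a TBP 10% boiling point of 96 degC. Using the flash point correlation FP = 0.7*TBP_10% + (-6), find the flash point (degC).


FP = 0.7 * 96 + (-6) = 61.2

61.2 degC


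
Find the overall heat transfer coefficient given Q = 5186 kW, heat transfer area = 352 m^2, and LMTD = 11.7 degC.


From Q = U*A*LMTD, U = Q / (A * LMTD)
U = 5186 / (352 * 11.7) = 5186 / 4118.4 = 1.259

1.259 kW/(m^2*K)


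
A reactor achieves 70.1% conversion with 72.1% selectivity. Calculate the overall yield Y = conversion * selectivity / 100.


Overall yield = conversion (%) * selectivity (%) / 100
Conversion = 70.1%, Selectivity = 72.1%
Y = 70.1 * 72.1 / 100
= 50.5421 %

50.5421 %


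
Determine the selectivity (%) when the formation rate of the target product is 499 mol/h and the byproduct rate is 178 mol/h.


Selectivity = desired / (desired + undesired) * 100
Total products = 499 + 178 = 677 mol/h
S = 499 / 677 * 100
= 0.7371 * 100
= 73.71 %

73.71 %


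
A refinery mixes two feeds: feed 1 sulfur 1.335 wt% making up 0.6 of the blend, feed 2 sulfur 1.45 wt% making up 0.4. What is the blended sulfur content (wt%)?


Linear sulfur blending: S_blend = x1*S1 + x2*S2
Contribution 1: 0.6 * 1.335 = 0.801 wt%
Contribution 2: 0.4 * 1.45 = 0.58 wt%
S_blend = 0.801 + 0.58 = 1.381

1.381 wt%


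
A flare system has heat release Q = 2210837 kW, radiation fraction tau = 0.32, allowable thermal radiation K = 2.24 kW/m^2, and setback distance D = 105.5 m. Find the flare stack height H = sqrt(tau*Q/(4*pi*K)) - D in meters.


tau*Q/(4*pi*K) = 0.32 * 2210837 / (4 * pi * 2.24) = 25133.3
sqrt(25133.3) = 158.535
H = 158.535 - 105.5 = 53.03

53.03 m


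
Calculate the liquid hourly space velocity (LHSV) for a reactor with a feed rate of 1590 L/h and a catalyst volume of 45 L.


LHSV = volumetric feed rate / catalyst volume
= 1590 L/h / 45 L
= 35.33 h^-1

35.33 h^-1


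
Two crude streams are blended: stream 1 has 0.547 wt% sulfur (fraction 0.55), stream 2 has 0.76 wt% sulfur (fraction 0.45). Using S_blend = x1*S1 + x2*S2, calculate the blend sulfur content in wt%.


Linear sulfur blending: S_blend = x1*S1 + x2*S2
Contribution 1: 0.55 * 0.547 = 0.30085 wt%
Contribution 2: 0.45 * 0.76 = 0.342 wt%
S_blend = 0.30085 + 0.342 = 0.64285

0.64285 wt%


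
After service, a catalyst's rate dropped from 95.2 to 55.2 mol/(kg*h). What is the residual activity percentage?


Activity (%) = (rate_used / rate_fresh) * 100
rate_used = 55.2, rate_fresh = 95.2
= (55.2 / 95.2) * 100
= 0.5798 * 100 = 57.98

57.98 %


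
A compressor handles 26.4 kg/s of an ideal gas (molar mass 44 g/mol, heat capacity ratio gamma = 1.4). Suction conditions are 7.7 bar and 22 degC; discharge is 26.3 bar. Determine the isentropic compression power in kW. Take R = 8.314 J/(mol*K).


Isentropic work: W = m*(gamma/(gamma-1))*(R*T1/MW)*((P2/P1)^((gamma-1)/gamma) - 1)
T1 = 22 + 273.15 = 295.15 K
Pressure ratio = 26.3 / 7.7 = 3.41558
Exponent = (1.4 - 1)/1.4 = 0.285714
(P2/P1)^exp - 1 = 3.41558^0.285714 - 1 = 0.420425
W = 26.4 * 1.4 / 0.4 * 8.314 * 295.15 / 44 * 0.420425 = 2167

2167 kW


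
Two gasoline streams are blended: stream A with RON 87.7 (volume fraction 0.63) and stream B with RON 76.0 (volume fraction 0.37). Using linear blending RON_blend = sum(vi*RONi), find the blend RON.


Linear blending: RON_blend = sum(vi * RONi)
Contribution 1: 0.63 * 87.7 = 55.251
Contribution 2: 0.37 * 76.0 = 28.12
RON_blend = 55.251 + 28.12 = 83.371

83.371


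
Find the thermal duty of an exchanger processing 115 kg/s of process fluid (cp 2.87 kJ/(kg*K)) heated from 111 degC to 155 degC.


Q = m_dot * cp * delta_T
delta_T = 155 - 111 = 44 K
Q = 115 * 2.87 * 44
= 330.05 * 44
= 14522.2 kW

14522.2 kW


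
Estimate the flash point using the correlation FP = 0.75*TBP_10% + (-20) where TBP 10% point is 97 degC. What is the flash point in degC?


FP = 0.75 * 97 + (-20) = 52.75

52.75 degC


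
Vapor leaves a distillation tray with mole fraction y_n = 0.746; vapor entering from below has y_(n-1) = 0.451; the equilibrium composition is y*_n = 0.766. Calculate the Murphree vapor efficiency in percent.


Murphree vapor efficiency: EMV = (y_n - y_(n-1)) / (y*_n - y_(n-1)) * 100
EMV = (0.746 - 0.451) / (0.766 - 0.451) * 100 = 0.295 / 0.315 * 100 = 93.65

93.65 %


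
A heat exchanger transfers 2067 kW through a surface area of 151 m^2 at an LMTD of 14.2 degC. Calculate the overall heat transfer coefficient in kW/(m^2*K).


From Q = U*A*LMTD, U = Q / (A * LMTD)
U = 2067 / (151 * 14.2) = 2067 / 2144.2 = 0.9640

0.9640 kW/(m^2*K)


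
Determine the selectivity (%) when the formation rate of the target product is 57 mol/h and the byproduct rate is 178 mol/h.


Selectivity = desired / (desired + undesired) * 100
Total products = 57 + 178 = 235 mol/h
S = 57 / 235 * 100
= 0.2426 * 100
= 24.26 %

24.26 %


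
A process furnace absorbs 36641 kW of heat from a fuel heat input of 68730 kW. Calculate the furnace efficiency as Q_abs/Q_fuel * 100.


Furnace efficiency = Q_absorbed / Q_fuel * 100
= 36641 / 68730 * 100 = 53.31

53.31 %


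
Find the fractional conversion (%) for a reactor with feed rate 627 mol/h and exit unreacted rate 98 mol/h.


X = (F_in - F_out) / F_in * 100
Moles reacted = 627 - 98 = 529
X = 529 / 627 * 100
= 0.8437 * 100
= 84.37 %

84.37 %


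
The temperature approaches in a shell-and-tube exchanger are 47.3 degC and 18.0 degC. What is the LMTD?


LMTD = (dT1 - dT2) / ln(dT1/dT2)
= (47.3 - 18.0) / ln(47.3 / 18.0) = 29.3 / 0.966139 = 30.33

30.33 degC


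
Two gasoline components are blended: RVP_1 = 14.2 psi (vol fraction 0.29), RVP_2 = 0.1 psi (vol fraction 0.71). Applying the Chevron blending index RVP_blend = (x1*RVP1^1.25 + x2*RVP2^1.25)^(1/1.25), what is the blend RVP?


Chevron index: RVP_blend = (sum xi*RVPi^1.25)^(1/1.25)
RVP^1.25 terms: 0.29 * 14.2^1.25 + 0.71 * 0.1^1.25 = 8.03382
RVP_blend = 8.03382^(1/1.25) = 5.296

5.296 psi


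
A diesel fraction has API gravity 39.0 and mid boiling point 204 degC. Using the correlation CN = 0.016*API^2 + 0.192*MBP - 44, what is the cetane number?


CN = 0.016 * 39.0^2 + 0.192 * 204 - 44
CN = 24.336 + 39.168 - 44 = 19.504

19.504


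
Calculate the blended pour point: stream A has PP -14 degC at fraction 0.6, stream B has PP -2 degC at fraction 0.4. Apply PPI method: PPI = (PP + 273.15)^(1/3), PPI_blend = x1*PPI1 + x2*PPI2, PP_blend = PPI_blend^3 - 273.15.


PPI_1 = (-14 + 273.15)^(1/3) = 6.375541
PPI_2 = (-2 + 273.15)^(1/3) = 6.472467
PPI_blend = 0.6 * 6.375541 + 0.4 * 6.472467 = 6.414311
PP_blend = 6.414311^3 - 273.15 = 263.9065 - 273.15 = -9.24

-9.24 degC


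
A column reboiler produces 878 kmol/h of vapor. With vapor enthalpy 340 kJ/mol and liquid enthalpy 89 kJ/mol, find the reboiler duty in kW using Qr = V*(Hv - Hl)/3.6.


Qr = 878 * (340 - 89) / 3.6 = 878 * 251 / 3.6 = 61220

61220 kW


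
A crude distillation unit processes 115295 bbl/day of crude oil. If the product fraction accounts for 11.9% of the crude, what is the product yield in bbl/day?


Crude throughput = 115295 bbl/day
Fraction yield = 11.9%
yield = throughput * fraction / 100
yield = 115295 * 11.9 / 100 = 13720.105

13720.105 bbl/day


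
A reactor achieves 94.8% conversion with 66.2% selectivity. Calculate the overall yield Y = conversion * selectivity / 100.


Overall yield = conversion (%) * selectivity (%) / 100
Conversion = 94.8%, Selectivity = 66.2%
Y = 94.8 * 66.2 / 100
= 62.7576 %

62.7576 %


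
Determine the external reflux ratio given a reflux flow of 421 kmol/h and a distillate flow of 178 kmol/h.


Reflux ratio definition: R = L / D (liquid returned / distillate withdrawn)
L = 421 kmol/h, D = 178 kmol/h
R = 421 / 178 = 2.365

2.365


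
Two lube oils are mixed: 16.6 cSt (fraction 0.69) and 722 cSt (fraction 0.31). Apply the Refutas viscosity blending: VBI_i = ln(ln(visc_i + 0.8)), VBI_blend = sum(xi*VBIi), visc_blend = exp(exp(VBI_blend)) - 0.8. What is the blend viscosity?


Refutas method: VBN_i = 14.534*ln(ln(visc_i + 0.8)) + 10.975, blended linearly by mass fraction; since VBN is linear in VBI_i = ln(ln(visc_i + 0.8)) and the fractions sum to 1, blend VBI directly: visc = exp(exp(VBI_blend)) - 0.8
VBI_1 = ln(ln(16.6 + 0.8)) = 1.04959
VBI_2 = ln(ln(722 + 0.8)) = 1.88451
VBI_blend = 0.69 * 1.04959 + 0.31 * 1.88451 = 1.30842
visc_blend = exp(exp(1.30842)) - 0.8 = 39.66

39.66 cSt


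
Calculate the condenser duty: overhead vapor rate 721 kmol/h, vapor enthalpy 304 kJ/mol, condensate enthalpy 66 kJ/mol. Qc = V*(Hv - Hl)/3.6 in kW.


Qc = 721 * (304 - 66) / 3.6 = 721 * 238 / 3.6 = 47670

47670 kW


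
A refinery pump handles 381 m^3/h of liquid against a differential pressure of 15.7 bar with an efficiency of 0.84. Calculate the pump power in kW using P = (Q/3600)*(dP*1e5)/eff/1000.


Q = 381 / 3600 = 0.105833 m^3/s
P = 0.105833 * (15.7 * 1e5) / 0.84 / 1000 = 197.8

197.8 kW


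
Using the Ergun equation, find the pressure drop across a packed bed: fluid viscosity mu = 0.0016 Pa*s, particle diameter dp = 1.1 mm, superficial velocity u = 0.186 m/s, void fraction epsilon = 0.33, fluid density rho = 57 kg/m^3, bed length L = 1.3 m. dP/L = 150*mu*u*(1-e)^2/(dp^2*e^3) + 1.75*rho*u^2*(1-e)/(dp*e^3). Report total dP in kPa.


dp = 1.1 mm = 0.0011 m
Viscous term = 150*0.0016*0.186*(1-0.33)^2 / (0.0011^2*0.33^3) = 460836
Inertial term = 1.75*57*0.186^2*(1-0.33) / (0.0011*0.33^3) = 58489.7
dP/L = 460836 + 58489.7 = 519326 Pa/m
dP = 519326 * 1.3 / 1000 = 675.1 kPa

675.1 kPa


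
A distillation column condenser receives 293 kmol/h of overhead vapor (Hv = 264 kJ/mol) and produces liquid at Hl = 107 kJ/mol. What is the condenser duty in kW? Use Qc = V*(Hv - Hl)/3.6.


Qc = 293 * (264 - 107) / 3.6 = 293 * 157 / 3.6 = 12780

12780 kW


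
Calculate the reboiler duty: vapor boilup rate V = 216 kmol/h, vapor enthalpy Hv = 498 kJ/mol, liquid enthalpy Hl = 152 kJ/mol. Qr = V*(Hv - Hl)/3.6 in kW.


Qr = 216 * (498 - 152) / 3.6 = 216 * 346 / 3.6 = 20760

20760 kW


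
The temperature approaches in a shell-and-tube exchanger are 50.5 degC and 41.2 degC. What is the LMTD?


LMTD = (dT1 - dT2) / ln(dT1/dT2)
= (50.5 - 41.2) / ln(50.5 / 41.2) = 9.3 / 0.203535 = 45.69

45.69 degC


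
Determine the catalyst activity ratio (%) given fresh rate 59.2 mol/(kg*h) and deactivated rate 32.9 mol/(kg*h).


Activity (%) = (rate_used / rate_fresh) * 100
rate_used = 32.9, rate_fresh = 59.2
= (32.9 / 59.2) * 100
= 0.5557 * 100 = 55.57

55.57 %


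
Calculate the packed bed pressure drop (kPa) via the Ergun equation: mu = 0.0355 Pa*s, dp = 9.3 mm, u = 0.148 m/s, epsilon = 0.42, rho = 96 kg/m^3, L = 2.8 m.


dp = 9.3 mm = 0.0093 m
Viscous term = 150*0.0355*0.148*(1-0.42)^2 / (0.0093^2*0.42^3) = 41373.6
Inertial term = 1.75*96*0.148^2*(1-0.42) / (0.0093*0.42^3) = 3097.63
dP/L = 41373.6 + 3097.63 = 44471.2 Pa/m
dP = 44471.2 * 2.8 / 1000 = 124.5 kPa

124.5 kPa


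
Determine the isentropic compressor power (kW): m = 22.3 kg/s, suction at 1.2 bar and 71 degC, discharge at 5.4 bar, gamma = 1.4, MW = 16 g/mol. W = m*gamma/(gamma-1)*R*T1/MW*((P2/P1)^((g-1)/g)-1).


Isentropic work: W = m*(gamma/(gamma-1))*(R*T1/MW)*((P2/P1)^((gamma-1)/gamma) - 1)
T1 = 71 + 273.15 = 344.15 K
Pressure ratio = 5.4 / 1.2 = 4.5
Exponent = (1.4 - 1)/1.4 = 0.285714
(P2/P1)^exp - 1 = 4.5^0.285714 - 1 = 0.536852
W = 22.3 * 1.4 / 0.4 * 8.314 * 344.15 / 16 * 0.536852 = 7493

7493 kW


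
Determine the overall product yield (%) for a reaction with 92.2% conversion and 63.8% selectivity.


Overall yield = conversion (%) * selectivity (%) / 100
Conversion = 92.2%, Selectivity = 63.8%
Y = 92.2 * 63.8 / 100
= 58.8236 %

58.8236 %


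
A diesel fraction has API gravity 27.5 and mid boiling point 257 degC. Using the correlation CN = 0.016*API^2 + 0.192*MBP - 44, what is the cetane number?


CN = 0.016 * 27.5^2 + 0.192 * 257 - 44
CN = 12.1 + 49.344 - 44 = 17.444

17.444


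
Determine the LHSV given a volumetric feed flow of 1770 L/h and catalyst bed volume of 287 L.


LHSV = volumetric feed rate / catalyst volume
= 1770 L/h / 287 L
= 6.167 h^-1

6.167 h^-1


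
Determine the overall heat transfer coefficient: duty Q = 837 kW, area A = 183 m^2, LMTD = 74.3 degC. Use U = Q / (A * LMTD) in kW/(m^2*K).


From Q = U*A*LMTD, U = Q / (A * LMTD)
U = 837 / (183 * 74.3) = 837 / 13596.9 = 0.06156

0.06156 kW/(m^2*K)


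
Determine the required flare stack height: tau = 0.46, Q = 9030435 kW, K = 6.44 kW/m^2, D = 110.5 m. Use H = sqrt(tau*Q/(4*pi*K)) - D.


tau*Q/(4*pi*K) = 0.46 * 9030435 / (4 * pi * 6.44) = 51329.9
sqrt(51329.9) = 226.561
H = 226.561 - 110.5 = 116.1

116.1 m


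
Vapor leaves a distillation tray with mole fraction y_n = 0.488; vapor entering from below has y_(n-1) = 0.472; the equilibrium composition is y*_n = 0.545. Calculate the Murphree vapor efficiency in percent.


Murphree vapor efficiency: EMV = (y_n - y_(n-1)) / (y*_n - y_(n-1)) * 100
EMV = (0.488 - 0.472) / (0.545 - 0.472) * 100 = 0.016 / 0.073 * 100 = 21.92

21.92 %


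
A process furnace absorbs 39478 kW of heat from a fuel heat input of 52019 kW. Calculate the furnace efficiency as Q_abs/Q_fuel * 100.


Furnace efficiency = Q_absorbed / Q_fuel * 100
= 39478 / 52019 * 100 = 75.89

75.89 %


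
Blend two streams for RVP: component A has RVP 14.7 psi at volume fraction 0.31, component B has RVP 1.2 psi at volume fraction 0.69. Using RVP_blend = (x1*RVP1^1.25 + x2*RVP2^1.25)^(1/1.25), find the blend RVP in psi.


Chevron index: RVP_blend = (sum xi*RVPi^1.25)^(1/1.25)
RVP^1.25 terms: 0.31 * 14.7^1.25 + 0.69 * 1.2^1.25 = 9.78956
RVP_blend = 9.78956^(1/1.25) = 6.203

6.203 psi


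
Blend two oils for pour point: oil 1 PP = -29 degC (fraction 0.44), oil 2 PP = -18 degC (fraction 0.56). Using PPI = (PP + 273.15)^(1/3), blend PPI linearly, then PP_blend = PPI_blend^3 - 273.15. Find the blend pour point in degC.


PPI_1 = (-29 + 273.15)^(1/3) = 6.25008
PPI_2 = (-18 + 273.15)^(1/3) = 6.342569
PPI_blend = 0.44 * 6.25008 + 0.56 * 6.342569 = 6.301874
PP_blend = 6.301874^3 - 273.15 = 250.2702 - 273.15 = -22.88

-22.88 degC


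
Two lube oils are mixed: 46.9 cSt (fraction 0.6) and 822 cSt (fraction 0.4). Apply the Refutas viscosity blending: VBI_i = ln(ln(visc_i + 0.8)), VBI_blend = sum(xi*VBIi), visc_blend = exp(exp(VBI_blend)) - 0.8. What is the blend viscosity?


Refutas method: VBN_i = 14.534*ln(ln(visc_i + 0.8)) + 10.975, blended linearly by mass fraction; since VBN is linear in VBI_i = ln(ln(visc_i + 0.8)) and the fractions sum to 1, blend VBI directly: visc = exp(exp(VBI_blend)) - 0.8
VBI_1 = ln(ln(46.9 + 0.8)) = 1.35194
VBI_2 = ln(ln(822 + 0.8)) = 1.904
VBI_blend = 0.6 * 1.35194 + 0.4 * 1.904 = 1.57276
visc_blend = exp(exp(1.57276)) - 0.8 = 123.2

123.2 cSt


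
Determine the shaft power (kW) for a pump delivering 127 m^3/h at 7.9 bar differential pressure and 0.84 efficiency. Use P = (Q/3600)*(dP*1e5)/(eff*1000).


Q = 127 / 3600 = 0.0352778 m^3/s
P = 0.0352778 * (7.9 * 1e5) / 0.84 / 1000 = 33.18

33.18 kW


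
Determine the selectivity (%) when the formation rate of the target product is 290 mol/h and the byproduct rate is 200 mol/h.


Selectivity = desired / (desired + undesired) * 100
Total products = 290 + 200 = 490 mol/h
S = 290 / 490 * 100
= 0.5918 * 100
= 59.18 %

59.18 %


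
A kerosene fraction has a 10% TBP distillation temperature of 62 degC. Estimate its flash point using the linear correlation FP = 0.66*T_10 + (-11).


FP = 0.66 * 62 + (-11) = 29.92

29.92 degC


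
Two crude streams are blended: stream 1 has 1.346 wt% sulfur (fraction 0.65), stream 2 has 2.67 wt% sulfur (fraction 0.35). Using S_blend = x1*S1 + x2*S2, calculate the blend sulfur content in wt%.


Linear sulfur blending: S_blend = x1*S1 + x2*S2
Contribution 1: 0.65 * 1.346 = 0.8749 wt%
Contribution 2: 0.35 * 2.67 = 0.9345 wt%
S_blend = 0.8749 + 0.9345 = 1.8094

1.8094 wt%


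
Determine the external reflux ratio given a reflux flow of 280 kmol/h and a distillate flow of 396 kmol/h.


Reflux ratio definition: R = L / D (liquid returned / distillate withdrawn)
L = 280 kmol/h, D = 396 kmol/h
R = 280 / 396 = 0.7071

0.7071


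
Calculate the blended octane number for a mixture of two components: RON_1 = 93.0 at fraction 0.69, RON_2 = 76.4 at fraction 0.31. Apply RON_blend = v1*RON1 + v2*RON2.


Linear blending: RON_blend = sum(vi * RONi)
Contribution 1: 0.69 * 93.0 = 64.17
Contribution 2: 0.31 * 76.4 = 23.684
RON_blend = 64.17 + 23.684 = 87.854

87.854


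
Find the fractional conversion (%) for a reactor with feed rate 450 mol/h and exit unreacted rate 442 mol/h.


X = (F_in - F_out) / F_in * 100
Moles reacted = 450 - 442 = 8
X = 8 / 450 * 100
= 0.01778 * 100
= 1.778 %

1.778 %


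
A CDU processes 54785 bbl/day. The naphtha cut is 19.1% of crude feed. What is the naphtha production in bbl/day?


Crude throughput = 54785 bbl/day
Fraction yield = 19.1%
yield = throughput * fraction / 100
yield = 54785 * 19.1 / 100 = 10463.935

10463.935 bbl/day


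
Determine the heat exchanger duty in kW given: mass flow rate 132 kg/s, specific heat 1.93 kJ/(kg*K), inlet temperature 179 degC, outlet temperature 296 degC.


Q = m_dot * cp * delta_T
delta_T = 296 - 179 = 117 K
Q = 132 * 1.93 * 117
= 254.76 * 117
= 29806.92 kW

29806.92 kW


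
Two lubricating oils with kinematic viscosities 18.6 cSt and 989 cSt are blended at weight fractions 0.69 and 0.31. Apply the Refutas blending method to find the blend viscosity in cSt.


Refutas method: VBN_i = 14.534*ln(ln(visc_i + 0.8)) + 10.975, blended linearly by mass fraction; since VBN is linear in VBI_i = ln(ln(visc_i + 0.8)) and the fractions sum to 1, blend VBI directly: visc = exp(exp(VBI_blend)) - 0.8
VBI_1 = ln(ln(18.6 + 0.8)) = 1.08697
VBI_2 = ln(ln(989 + 0.8)) = 1.93116
VBI_blend = 0.69 * 1.08697 + 0.31 * 1.93116 = 1.34867
visc_blend = exp(exp(1.34867)) - 0.8 = 46.30

46.30 cSt


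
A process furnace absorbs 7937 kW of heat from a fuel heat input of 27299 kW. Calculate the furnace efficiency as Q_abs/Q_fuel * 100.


Furnace efficiency = Q_absorbed / Q_fuel * 100
= 7937 / 27299 * 100 = 29.07

29.07 %


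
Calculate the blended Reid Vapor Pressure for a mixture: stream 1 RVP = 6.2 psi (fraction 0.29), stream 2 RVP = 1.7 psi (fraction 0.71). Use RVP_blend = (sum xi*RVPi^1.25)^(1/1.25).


Chevron index: RVP_blend = (sum xi*RVPi^1.25)^(1/1.25)
RVP^1.25 terms: 0.29 * 6.2^1.25 + 0.71 * 1.7^1.25 = 4.21541
RVP_blend = 4.21541^(1/1.25) = 3.161

3.161 psi


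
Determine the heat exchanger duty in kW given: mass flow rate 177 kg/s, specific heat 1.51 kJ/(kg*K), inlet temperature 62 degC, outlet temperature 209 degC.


Q = m_dot * cp * delta_T
delta_T = 209 - 62 = 147 K
Q = 177 * 1.51 * 147
= 267.27 * 147
= 39288.69 kW

39288.69 kW


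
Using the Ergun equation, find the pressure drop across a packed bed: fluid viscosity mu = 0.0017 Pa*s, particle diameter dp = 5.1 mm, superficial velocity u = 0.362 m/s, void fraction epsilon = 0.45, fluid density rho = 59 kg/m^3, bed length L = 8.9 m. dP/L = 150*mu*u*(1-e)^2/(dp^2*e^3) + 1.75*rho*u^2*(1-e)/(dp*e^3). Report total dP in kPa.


dp = 5.1 mm = 0.0051 m
Viscous term = 150*0.0017*0.362*(1-0.45)^2 / (0.0051^2*0.45^3) = 11781.4
Inertial term = 1.75*59*0.362^2*(1-0.45) / (0.0051*0.45^3) = 16012.6
dP/L = 11781.4 + 16012.6 = 27794 Pa/m
dP = 27794 * 8.9 / 1000 = 247.4 kPa

247.4 kPa


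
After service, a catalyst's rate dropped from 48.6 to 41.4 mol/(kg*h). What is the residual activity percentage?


Activity (%) = (rate_used / rate_fresh) * 100
rate_used = 41.4, rate_fresh = 48.6
= (41.4 / 48.6) * 100
= 0.8519 * 100 = 85.19

85.19 %


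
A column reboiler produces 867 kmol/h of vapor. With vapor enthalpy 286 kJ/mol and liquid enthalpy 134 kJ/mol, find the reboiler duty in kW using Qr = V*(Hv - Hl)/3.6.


Qr = 867 * (286 - 134) / 3.6 = 867 * 152 / 3.6 = 36610

36610 kW


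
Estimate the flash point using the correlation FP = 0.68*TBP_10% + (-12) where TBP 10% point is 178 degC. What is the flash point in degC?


FP = 0.68 * 178 + (-12) = 109.04

109.04 degC


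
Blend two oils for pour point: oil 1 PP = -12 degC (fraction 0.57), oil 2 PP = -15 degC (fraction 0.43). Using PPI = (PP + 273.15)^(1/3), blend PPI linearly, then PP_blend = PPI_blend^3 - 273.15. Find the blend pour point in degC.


PPI_1 = (-12 + 273.15)^(1/3) = 6.391901
PPI_2 = (-15 + 273.15)^(1/3) = 6.36733
PPI_blend = 0.57 * 6.391901 + 0.43 * 6.36733 = 6.381335
PP_blend = 6.381335^3 - 273.15 = 259.8571 - 273.15 = -13.29

-13.29 degC
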